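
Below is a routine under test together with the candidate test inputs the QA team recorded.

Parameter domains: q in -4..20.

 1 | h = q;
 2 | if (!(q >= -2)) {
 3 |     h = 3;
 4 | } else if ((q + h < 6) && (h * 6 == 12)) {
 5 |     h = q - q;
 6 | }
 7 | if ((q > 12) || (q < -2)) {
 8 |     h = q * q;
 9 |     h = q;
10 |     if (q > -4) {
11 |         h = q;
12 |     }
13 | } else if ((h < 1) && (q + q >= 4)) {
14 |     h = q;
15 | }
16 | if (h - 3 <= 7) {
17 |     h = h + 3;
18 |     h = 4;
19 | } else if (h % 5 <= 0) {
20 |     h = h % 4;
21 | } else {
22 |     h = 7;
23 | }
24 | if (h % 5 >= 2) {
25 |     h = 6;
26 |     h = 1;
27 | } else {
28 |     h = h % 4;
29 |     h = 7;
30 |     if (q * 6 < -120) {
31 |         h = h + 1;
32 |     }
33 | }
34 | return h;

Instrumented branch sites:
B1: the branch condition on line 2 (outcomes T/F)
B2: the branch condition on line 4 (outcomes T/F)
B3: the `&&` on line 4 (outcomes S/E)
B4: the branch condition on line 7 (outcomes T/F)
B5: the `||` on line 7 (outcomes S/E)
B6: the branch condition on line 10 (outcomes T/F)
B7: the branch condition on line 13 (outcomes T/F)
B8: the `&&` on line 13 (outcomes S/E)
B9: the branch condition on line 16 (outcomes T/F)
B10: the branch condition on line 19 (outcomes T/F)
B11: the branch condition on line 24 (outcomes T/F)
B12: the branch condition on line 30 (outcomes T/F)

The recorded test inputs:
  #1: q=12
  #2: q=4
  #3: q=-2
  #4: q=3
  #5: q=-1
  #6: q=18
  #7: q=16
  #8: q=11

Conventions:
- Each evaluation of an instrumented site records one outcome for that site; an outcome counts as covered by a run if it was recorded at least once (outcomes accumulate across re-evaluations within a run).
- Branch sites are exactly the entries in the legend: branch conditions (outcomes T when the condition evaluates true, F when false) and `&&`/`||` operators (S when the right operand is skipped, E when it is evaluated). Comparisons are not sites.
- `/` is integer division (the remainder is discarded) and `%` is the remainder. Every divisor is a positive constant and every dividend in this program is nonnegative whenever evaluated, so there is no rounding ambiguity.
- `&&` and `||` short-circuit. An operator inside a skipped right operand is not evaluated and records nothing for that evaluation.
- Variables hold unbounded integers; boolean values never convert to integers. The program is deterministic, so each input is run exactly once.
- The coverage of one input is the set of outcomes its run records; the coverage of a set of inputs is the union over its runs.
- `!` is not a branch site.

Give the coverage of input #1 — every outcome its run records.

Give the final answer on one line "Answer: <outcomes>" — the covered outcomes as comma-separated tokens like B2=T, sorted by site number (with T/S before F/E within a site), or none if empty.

Running input #1 (q=12), event by event:
  B1->F, B3->S, B2->F, B5->E, B4->F, B8->S, B7->F, B9->F, B10->F, B11->T
deduplicating events, the covered set is: B1=F, B2=F, B3=S, B4=F, B5=E, B7=F, B8=S, B9=F, B10=F, B11=T

Answer: B1=F, B2=F, B3=S, B4=F, B5=E, B7=F, B8=S, B9=F, B10=F, B11=T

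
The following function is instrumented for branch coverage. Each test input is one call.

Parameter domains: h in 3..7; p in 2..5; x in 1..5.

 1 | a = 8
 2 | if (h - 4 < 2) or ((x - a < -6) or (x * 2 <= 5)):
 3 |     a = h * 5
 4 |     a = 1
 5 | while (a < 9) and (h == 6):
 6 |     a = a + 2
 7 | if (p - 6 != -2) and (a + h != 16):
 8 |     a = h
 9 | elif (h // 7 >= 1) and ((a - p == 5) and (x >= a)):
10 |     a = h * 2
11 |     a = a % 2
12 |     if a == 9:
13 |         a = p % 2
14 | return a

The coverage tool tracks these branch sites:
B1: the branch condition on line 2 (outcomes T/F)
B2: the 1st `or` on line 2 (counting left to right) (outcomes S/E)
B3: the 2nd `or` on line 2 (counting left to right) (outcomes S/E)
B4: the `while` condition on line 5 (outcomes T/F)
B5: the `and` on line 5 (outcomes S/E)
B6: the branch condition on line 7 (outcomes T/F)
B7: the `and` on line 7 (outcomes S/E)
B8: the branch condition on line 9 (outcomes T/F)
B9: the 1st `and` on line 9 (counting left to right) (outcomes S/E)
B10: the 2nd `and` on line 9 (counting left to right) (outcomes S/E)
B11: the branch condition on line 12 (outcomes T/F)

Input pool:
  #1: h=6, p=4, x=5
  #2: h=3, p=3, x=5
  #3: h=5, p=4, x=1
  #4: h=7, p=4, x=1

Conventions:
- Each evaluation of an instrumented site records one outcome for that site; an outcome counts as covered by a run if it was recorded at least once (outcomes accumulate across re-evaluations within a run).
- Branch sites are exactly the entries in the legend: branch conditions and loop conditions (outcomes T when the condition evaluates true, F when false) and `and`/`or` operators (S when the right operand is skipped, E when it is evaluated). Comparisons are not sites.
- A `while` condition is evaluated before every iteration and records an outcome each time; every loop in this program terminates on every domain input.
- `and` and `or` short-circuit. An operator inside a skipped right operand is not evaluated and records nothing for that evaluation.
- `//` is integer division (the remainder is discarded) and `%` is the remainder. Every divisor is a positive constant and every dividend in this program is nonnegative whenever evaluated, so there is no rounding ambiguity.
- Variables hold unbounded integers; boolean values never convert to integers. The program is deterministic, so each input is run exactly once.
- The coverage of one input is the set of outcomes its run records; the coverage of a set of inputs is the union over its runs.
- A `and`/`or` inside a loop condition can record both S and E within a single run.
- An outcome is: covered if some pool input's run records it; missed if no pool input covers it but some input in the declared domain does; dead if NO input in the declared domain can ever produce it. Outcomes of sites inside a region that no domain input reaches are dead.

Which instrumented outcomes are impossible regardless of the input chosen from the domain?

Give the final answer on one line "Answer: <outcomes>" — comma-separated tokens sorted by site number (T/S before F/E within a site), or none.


checking every outcome against all 100 domain inputs:
  B8=T: zero occurrences over every domain input -> dead
  B10=E: zero occurrences over every domain input -> dead
  B11=T: zero occurrences over every domain input -> dead
  B11=F: zero occurrences over every domain input -> dead
  reachable outcomes have witnesses, e.g. B1=T (e.g. h=3, p=2, x=1), B1=F (e.g. h=6, p=2, x=3), B2=S (e.g. h=3, p=2, x=1), B2=E (e.g. h=6, p=2, x=1)
Answer: B8=T, B10=E, B11=T, B11=F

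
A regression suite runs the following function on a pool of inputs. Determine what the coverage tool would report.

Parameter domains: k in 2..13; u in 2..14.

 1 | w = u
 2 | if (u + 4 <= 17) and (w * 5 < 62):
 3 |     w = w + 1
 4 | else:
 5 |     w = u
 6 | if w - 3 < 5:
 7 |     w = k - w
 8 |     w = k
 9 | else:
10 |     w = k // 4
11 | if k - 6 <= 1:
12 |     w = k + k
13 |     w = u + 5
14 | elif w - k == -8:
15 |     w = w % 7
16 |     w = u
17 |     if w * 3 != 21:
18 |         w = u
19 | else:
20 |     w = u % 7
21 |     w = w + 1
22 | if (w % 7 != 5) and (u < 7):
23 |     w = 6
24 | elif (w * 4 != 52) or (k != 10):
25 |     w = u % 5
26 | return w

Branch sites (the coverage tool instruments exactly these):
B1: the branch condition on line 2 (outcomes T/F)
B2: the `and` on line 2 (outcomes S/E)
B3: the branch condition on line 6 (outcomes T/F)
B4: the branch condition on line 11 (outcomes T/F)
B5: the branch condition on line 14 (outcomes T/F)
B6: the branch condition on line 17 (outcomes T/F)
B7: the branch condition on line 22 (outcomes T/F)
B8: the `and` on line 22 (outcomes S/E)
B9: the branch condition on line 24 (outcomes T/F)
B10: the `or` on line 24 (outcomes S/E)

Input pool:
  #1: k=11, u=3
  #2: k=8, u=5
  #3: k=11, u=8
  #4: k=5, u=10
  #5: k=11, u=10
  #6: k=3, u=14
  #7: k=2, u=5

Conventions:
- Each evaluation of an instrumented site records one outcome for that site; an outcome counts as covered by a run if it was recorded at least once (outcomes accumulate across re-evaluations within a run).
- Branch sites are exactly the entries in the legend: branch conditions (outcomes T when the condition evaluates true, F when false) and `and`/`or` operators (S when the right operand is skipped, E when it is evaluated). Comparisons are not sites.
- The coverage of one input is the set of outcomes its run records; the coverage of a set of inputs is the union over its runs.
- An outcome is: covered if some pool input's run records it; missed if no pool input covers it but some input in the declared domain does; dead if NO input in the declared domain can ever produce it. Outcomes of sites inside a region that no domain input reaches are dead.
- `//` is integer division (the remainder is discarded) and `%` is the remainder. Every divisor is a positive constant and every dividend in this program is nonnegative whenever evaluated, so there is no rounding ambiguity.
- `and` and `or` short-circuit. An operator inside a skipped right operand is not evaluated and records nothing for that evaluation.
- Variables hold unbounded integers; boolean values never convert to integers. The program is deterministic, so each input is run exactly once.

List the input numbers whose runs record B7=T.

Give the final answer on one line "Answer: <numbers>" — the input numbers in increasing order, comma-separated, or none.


input #1 (k=11, u=3): hits B7=T
input #2 (k=8, u=5): hits B7=T
input #3 (k=11, u=8): never hits B7=T
input #4 (k=5, u=10): never hits B7=T
input #5 (k=11, u=10): never hits B7=T
input #6 (k=3, u=14): never hits B7=T
input #7 (k=2, u=5): hits B7=T
Answer: 1, 2, 7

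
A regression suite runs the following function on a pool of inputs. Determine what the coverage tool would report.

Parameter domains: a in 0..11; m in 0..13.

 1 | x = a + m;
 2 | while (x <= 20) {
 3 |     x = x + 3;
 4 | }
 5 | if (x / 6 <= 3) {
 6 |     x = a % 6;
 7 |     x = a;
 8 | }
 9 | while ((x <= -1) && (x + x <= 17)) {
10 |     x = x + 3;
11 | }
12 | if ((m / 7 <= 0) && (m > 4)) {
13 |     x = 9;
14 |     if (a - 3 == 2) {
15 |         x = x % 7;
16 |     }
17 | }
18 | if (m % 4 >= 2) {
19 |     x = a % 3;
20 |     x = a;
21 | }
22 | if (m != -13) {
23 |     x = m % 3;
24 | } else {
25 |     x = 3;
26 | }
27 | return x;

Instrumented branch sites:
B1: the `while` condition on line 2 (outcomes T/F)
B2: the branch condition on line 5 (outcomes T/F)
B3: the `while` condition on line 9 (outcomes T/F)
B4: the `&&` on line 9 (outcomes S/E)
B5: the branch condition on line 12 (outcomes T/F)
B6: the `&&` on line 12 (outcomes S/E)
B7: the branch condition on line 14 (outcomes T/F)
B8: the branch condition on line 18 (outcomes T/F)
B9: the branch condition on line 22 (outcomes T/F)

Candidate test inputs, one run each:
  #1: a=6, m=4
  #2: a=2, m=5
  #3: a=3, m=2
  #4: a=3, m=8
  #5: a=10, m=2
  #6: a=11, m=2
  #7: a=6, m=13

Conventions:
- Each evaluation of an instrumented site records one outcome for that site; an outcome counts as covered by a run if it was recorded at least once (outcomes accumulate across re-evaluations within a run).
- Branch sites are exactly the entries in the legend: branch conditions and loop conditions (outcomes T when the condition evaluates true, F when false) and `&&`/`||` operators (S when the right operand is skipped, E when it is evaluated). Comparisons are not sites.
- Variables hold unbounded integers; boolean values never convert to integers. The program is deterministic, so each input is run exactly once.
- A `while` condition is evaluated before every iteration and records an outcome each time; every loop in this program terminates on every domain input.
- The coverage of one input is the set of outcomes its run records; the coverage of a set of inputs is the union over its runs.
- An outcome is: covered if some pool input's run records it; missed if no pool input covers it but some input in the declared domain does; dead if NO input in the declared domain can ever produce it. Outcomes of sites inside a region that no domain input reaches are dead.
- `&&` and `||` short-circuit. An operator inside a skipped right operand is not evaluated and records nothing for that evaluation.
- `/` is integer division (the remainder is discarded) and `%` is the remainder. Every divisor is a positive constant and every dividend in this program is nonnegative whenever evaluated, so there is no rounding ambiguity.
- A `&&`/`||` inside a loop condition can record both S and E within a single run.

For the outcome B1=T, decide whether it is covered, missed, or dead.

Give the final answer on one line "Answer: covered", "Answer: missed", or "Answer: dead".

B1=T is recorded by pool input(s) 1, 2, 3, 4, 5, 6, 7 -> covered

Answer: covered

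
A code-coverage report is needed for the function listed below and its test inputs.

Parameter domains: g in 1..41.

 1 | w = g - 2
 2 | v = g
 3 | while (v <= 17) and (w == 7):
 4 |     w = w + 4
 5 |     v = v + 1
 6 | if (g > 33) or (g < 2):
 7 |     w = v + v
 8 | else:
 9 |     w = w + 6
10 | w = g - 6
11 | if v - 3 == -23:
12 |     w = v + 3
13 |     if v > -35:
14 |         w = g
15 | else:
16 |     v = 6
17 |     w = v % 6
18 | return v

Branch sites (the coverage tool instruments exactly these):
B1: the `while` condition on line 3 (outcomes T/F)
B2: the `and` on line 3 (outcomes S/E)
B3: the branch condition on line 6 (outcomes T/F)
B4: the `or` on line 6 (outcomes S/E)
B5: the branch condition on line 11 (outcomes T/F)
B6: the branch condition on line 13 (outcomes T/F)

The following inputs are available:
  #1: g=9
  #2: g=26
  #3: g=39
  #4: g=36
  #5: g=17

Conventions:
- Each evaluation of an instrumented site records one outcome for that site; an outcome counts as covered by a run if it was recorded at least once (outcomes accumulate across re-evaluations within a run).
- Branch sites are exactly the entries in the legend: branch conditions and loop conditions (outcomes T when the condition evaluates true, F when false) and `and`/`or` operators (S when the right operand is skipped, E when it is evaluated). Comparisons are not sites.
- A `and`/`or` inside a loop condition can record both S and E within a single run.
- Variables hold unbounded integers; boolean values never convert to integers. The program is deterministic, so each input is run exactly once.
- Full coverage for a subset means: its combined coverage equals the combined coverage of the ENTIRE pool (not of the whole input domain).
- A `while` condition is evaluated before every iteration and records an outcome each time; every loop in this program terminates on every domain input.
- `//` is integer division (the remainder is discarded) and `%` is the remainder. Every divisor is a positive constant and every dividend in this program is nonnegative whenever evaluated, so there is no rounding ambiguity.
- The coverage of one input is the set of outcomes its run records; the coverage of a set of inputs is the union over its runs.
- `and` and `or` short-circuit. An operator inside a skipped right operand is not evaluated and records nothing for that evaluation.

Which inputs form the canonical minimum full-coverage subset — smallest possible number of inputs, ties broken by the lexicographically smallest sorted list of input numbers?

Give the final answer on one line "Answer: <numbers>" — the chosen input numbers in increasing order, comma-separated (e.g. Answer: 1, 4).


test 1 (g=9) hits B1=T, B1=F, B2=E, B3=F, B4=E, B5=F
test 2 (g=26) hits B1=F, B2=S, B3=F, B4=E, B5=F
test 3 (g=39) hits B1=F, B2=S, B3=T, B4=S, B5=F
test 4 (g=36) hits B1=F, B2=S, B3=T, B4=S, B5=F
test 5 (g=17) hits B1=F, B2=E, B3=F, B4=E, B5=F
together the pool reaches 9 outcomes: B1=T, B1=F, B2=S, B2=E, B3=T, B3=F, B4=S, B4=E, B5=F
size 1 is not enough: best union over all size-1 subsets is 6/9
at size 2, {1, 3} reaches all 9 outcomes; every lexicographically earlier size-2 subset fails
Answer: 1, 3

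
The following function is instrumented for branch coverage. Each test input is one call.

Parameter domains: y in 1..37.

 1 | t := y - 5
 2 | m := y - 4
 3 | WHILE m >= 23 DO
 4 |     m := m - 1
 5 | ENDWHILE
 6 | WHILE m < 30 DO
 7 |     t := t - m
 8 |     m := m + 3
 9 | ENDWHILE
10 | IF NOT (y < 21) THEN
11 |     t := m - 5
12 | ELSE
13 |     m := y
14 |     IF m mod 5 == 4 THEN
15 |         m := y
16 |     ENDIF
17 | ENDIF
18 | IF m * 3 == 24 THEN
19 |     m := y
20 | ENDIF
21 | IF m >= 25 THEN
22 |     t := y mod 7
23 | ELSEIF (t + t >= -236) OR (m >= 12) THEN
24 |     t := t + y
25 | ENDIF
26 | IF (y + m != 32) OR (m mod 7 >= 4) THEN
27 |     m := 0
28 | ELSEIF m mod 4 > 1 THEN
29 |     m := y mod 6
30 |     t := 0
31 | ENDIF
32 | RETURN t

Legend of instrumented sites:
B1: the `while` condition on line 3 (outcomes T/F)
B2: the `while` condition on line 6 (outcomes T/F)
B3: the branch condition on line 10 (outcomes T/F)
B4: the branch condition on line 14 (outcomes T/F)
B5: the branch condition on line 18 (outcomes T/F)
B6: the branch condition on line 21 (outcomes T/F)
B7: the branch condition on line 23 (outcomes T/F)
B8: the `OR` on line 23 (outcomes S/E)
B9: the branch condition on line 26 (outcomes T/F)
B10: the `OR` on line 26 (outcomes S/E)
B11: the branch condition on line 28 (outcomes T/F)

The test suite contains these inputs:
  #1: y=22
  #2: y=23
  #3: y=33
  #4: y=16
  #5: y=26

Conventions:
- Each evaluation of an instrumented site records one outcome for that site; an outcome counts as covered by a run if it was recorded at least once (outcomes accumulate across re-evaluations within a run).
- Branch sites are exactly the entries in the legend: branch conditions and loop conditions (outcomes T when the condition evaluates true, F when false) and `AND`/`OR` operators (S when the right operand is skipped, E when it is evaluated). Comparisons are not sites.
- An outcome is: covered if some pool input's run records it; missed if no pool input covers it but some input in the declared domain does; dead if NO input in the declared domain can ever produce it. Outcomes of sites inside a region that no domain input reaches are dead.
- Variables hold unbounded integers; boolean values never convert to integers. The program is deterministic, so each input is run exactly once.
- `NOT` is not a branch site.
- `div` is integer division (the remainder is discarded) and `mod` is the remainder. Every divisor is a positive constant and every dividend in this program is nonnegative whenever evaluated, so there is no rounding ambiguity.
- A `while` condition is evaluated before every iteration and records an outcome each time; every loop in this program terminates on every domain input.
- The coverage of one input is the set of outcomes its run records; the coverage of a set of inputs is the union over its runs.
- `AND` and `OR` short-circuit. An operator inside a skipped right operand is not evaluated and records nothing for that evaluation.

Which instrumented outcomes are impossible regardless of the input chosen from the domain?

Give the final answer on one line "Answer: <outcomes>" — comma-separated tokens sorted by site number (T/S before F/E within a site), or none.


sweeping the full domain (37 inputs) for each outcome:
  B11=T: zero occurrences over every domain input -> dead
  reachable outcomes have witnesses, e.g. B1=T (e.g. y=27), B1=F (e.g. y=1), B2=T (e.g. y=1), B2=F (e.g. y=1)
Answer: B11=T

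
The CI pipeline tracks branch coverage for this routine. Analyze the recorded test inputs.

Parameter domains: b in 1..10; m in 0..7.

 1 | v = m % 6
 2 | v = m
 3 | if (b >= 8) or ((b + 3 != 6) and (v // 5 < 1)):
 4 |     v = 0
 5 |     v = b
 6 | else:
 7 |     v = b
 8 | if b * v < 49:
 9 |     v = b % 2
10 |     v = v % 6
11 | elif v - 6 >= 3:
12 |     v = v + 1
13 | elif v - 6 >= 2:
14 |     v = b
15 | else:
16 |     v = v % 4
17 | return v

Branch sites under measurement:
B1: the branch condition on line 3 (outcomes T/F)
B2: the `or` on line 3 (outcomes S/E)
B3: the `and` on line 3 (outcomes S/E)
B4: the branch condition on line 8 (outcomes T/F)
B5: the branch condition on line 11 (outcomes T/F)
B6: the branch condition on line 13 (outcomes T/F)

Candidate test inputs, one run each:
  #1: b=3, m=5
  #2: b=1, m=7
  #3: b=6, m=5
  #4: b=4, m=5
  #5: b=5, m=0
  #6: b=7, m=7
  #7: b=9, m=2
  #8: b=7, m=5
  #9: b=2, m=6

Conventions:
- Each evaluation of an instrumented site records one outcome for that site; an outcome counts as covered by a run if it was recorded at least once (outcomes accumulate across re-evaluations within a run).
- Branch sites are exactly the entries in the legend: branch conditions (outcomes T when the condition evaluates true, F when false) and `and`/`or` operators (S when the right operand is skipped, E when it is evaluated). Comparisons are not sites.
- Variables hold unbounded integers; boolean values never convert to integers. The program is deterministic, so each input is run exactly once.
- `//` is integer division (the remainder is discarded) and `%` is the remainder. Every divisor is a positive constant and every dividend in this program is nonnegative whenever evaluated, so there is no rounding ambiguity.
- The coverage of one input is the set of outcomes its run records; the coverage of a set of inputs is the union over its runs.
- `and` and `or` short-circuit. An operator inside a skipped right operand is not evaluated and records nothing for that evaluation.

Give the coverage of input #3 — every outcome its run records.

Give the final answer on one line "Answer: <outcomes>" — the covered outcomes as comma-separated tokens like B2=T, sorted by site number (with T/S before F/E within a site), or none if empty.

Event log for input #3 (b=6, m=5):
  B2->E, B3->E, B1->F, B4->T
as a set, this run covers: B1=F, B2=E, B3=E, B4=T

Answer: B1=F, B2=E, B3=E, B4=T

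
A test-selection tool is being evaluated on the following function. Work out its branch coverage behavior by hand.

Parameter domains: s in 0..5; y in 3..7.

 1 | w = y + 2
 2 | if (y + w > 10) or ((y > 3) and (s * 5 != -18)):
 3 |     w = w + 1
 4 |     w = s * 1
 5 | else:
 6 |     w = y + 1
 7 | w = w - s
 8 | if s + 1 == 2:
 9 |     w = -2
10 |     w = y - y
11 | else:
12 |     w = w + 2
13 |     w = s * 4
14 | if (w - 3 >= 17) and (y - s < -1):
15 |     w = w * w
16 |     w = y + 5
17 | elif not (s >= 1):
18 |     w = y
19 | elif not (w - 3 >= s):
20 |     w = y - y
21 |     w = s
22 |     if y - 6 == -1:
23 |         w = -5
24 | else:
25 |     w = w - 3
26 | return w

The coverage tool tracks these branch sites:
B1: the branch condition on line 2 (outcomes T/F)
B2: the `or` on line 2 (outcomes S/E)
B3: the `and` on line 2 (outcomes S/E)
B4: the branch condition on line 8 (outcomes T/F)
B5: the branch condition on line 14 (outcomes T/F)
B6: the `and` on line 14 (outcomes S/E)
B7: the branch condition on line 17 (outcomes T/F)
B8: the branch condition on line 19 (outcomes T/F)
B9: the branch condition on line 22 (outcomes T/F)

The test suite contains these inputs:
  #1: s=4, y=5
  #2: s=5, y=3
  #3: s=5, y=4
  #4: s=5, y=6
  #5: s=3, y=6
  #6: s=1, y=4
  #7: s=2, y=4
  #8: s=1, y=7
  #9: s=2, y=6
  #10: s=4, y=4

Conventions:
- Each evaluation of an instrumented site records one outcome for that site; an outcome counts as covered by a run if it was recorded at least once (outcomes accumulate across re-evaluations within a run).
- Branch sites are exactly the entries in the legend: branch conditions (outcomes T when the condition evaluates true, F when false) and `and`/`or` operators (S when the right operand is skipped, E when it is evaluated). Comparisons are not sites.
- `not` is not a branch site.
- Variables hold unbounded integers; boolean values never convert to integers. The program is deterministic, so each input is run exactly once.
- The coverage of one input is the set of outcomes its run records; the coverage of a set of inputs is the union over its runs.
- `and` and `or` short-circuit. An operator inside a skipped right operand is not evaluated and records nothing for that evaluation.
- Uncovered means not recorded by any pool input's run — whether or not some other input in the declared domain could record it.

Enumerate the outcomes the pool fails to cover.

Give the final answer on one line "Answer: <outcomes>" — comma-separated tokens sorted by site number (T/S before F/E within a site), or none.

#1 (s=4, y=5) -> B2->S, B1->T, B4->F, B6->S, B5->F, B7->F, B8->F; covered: B1=T, B2=S, B4=F, B5=F, B6=S, B7=F, B8=F
#2 (s=5, y=3) -> B2->E, B3->S, B1->F, B4->F, B6->E, B5->T; covered: B1=F, B2=E, B3=S, B4=F, B5=T, B6=E
#3 (s=5, y=4) -> B2->E, B3->E, B1->T, B4->F, B6->E, B5->F, B7->F, B8->F; covered: B1=T, B2=E, B3=E, B4=F, B5=F, B6=E, B7=F, B8=F
#4 (s=5, y=6) -> B2->S, B1->T, B4->F, B6->E, B5->F, B7->F, B8->F; covered: B1=T, B2=S, B4=F, B5=F, B6=E, B7=F, B8=F
#5 (s=3, y=6) -> B2->S, B1->T, B4->F, B6->S, B5->F, B7->F, B8->F; covered: B1=T, B2=S, B4=F, B5=F, B6=S, B7=F, B8=F
#6 (s=1, y=4) -> B2->E, B3->E, B1->T, B4->T, B6->S, B5->F, B7->F, B8->T, B9->F; covered: B1=T, B2=E, B3=E, B4=T, B5=F, B6=S, B7=F, B8=T, B9=F
#7 (s=2, y=4) -> B2->E, B3->E, B1->T, B4->F, B6->S, B5->F, B7->F, B8->F; covered: B1=T, B2=E, B3=E, B4=F, B5=F, B6=S, B7=F, B8=F
#8 (s=1, y=7) -> B2->S, B1->T, B4->T, B6->S, B5->F, B7->F, B8->T, B9->F; covered: B1=T, B2=S, B4=T, B5=F, B6=S, B7=F, B8=T, B9=F
#9 (s=2, y=6) -> B2->S, B1->T, B4->F, B6->S, B5->F, B7->F, B8->F; covered: B1=T, B2=S, B4=F, B5=F, B6=S, B7=F, B8=F
#10 (s=4, y=4) -> B2->E, B3->E, B1->T, B4->F, B6->S, B5->F, B7->F, B8->F; covered: B1=T, B2=E, B3=E, B4=F, B5=F, B6=S, B7=F, B8=F
union over the pool: B1=T, B1=F, B2=S, B2=E, B3=S, B3=E, B4=T, B4=F, B5=T, B5=F, B6=S, B6=E, B7=F, B8=T, B8=F, B9=F
uncovered (2 of 18): B7=T, B9=T

Answer: B7=T, B9=T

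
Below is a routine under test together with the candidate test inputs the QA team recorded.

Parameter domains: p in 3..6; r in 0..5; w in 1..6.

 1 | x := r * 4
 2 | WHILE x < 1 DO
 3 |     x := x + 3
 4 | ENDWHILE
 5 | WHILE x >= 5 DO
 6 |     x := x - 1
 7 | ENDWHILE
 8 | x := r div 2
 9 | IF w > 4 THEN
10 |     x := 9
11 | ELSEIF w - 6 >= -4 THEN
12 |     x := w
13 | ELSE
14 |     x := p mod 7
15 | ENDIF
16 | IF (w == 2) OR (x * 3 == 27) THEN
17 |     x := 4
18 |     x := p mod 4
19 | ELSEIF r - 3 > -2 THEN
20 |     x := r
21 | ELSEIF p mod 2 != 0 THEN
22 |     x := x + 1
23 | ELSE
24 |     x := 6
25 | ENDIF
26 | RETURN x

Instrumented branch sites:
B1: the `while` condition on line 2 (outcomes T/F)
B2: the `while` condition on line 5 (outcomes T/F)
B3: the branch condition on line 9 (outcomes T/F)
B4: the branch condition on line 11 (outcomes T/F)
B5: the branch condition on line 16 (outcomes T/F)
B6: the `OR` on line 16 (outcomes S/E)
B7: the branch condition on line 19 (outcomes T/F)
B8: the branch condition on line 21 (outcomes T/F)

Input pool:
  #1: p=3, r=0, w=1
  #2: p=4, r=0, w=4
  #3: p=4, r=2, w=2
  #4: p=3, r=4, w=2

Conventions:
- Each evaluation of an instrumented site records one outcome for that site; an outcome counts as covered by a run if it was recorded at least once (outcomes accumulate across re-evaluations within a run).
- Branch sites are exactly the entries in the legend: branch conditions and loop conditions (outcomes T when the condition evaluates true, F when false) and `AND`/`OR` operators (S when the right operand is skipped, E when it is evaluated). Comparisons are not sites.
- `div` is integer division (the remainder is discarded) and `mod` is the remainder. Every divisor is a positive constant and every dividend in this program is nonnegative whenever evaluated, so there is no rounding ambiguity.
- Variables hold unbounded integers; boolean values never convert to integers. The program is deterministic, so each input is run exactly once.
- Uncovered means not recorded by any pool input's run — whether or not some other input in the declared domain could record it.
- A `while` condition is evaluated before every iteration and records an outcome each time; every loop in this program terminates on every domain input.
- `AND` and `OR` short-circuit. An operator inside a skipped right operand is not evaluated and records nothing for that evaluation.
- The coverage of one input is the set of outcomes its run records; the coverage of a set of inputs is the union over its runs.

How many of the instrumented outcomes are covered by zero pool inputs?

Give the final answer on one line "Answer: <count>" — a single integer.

input #1, p=3, r=0, w=1: outcomes B1=T, B1=F, B2=F, B3=F, B4=F, B5=F, B6=E, B7=F, B8=T
input #2, p=4, r=0, w=4: outcomes B1=T, B1=F, B2=F, B3=F, B4=T, B5=F, B6=E, B7=F, B8=F
input #3, p=4, r=2, w=2: outcomes B1=F, B2=T, B2=F, B3=F, B4=T, B5=T, B6=S
input #4, p=3, r=4, w=2: outcomes B1=F, B2=T, B2=F, B3=F, B4=T, B5=T, B6=S
union over the pool: B1=T, B1=F, B2=T, B2=F, B3=F, B4=T, B4=F, B5=T, B5=F, B6=S, B6=E, B7=F, B8=T, B8=F
uncovered (2 of 16): B3=T, B7=T

Answer: 2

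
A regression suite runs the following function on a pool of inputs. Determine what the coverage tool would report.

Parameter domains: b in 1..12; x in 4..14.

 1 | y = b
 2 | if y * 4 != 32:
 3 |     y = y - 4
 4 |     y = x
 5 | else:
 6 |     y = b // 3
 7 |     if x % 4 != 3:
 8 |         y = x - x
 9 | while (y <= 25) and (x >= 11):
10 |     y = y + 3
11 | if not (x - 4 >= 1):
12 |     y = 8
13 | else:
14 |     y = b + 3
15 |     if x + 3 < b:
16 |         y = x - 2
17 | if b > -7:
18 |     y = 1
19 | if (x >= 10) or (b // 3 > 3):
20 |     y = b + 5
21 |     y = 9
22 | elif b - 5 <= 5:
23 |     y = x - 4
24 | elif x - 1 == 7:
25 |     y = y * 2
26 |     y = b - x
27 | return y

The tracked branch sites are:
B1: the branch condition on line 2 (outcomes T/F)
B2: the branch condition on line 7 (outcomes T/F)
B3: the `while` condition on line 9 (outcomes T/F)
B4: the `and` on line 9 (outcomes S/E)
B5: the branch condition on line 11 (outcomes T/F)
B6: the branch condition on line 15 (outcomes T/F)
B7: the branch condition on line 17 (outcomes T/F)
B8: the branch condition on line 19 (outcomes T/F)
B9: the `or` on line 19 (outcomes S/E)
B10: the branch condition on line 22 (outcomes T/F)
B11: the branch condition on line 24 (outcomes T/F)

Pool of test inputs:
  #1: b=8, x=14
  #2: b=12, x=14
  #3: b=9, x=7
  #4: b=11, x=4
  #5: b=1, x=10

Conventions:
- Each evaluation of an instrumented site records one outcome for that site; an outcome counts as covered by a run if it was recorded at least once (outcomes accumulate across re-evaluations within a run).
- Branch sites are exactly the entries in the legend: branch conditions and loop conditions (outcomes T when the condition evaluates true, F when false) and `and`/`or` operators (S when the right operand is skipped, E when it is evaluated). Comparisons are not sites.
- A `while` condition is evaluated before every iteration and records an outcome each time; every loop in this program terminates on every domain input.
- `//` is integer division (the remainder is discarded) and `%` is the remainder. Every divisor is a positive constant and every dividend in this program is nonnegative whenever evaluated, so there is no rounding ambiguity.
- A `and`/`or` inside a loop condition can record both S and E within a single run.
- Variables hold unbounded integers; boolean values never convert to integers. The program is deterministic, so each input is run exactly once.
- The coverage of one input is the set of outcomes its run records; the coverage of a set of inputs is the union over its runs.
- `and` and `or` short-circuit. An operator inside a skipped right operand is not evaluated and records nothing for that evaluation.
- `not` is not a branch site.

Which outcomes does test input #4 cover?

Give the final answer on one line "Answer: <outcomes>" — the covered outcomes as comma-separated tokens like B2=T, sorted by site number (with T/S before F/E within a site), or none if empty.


Tracing the run of input #4 (b=11, x=4):
  B1->T, B4->E, B3->F, B5->T, B7->T, B9->E, B8->F, B10->F, B11->F
collecting distinct outcomes: B1=T, B3=F, B4=E, B5=T, B7=T, B8=F, B9=E, B10=F, B11=F
Answer: B1=T, B3=F, B4=E, B5=T, B7=T, B8=F, B9=E, B10=F, B11=F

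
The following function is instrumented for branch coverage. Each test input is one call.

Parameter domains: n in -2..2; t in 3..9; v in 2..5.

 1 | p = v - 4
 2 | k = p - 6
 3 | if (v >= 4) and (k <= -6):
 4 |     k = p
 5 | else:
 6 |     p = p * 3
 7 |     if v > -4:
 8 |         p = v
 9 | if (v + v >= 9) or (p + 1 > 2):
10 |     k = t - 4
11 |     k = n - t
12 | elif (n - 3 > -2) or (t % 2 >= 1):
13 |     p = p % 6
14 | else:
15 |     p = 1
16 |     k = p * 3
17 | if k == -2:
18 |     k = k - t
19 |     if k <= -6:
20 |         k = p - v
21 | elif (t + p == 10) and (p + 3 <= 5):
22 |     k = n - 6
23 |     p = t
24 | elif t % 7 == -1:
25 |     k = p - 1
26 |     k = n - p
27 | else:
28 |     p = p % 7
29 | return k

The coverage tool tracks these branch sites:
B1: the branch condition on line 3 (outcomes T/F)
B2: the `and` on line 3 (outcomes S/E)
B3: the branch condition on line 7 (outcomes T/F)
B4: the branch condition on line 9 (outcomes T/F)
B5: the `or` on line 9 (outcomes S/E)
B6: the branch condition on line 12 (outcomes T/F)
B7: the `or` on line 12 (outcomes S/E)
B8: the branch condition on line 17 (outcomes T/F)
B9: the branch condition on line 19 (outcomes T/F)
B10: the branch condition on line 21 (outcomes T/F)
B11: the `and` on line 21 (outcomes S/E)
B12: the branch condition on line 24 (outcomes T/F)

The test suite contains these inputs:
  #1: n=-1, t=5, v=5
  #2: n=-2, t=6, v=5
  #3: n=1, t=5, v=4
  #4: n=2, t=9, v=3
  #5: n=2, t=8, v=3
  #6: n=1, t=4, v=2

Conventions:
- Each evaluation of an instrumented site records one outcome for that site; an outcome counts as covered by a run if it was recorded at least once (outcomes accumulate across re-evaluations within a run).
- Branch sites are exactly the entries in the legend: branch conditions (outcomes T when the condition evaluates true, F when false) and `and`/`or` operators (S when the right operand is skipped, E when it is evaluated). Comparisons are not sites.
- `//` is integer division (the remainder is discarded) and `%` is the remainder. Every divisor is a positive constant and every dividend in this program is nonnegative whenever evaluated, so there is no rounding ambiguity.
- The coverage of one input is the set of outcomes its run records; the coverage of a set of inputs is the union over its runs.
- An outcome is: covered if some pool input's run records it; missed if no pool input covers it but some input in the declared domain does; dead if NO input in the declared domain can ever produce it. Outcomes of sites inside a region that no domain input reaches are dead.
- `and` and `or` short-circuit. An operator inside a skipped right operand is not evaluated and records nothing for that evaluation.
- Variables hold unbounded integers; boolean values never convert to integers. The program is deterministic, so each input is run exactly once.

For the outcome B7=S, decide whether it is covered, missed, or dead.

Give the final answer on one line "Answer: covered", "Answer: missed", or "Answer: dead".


no pool input records B7=S
but domain input (n=2, t=3, v=4) does record it -> reachable, so missed
Answer: missed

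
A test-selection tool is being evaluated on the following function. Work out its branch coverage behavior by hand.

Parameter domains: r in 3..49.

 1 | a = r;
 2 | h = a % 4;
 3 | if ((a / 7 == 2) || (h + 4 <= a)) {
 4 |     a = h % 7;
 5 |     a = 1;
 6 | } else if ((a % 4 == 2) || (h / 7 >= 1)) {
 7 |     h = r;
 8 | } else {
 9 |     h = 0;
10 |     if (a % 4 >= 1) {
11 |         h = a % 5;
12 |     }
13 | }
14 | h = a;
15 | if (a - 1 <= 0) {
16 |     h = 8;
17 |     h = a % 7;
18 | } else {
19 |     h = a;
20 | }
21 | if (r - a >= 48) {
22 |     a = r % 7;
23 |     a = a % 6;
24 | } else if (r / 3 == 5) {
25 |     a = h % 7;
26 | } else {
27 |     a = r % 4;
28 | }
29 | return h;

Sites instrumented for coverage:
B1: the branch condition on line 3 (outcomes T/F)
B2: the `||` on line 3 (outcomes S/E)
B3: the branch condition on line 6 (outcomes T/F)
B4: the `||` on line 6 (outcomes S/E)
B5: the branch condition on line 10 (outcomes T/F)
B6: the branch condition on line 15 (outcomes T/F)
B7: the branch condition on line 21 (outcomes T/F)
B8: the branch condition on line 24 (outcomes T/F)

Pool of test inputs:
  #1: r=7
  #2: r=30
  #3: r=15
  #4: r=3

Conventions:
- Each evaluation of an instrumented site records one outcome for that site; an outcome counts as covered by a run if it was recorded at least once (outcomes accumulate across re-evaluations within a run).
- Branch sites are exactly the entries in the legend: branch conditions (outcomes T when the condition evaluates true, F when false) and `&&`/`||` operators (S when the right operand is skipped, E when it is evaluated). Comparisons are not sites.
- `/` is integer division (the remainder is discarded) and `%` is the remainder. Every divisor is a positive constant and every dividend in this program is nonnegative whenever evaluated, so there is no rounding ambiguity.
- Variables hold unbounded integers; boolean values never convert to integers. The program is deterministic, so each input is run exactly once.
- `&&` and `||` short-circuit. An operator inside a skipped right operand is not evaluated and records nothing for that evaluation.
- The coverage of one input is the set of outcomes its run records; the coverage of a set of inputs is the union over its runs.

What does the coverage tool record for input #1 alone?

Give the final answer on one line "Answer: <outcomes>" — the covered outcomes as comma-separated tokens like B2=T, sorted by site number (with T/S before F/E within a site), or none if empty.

Event log for input #1 (r=7):
  B2->E, B1->T, B6->T, B7->F, B8->F
collecting distinct outcomes: B1=T, B2=E, B6=T, B7=F, B8=F

Answer: B1=T, B2=E, B6=T, B7=F, B8=F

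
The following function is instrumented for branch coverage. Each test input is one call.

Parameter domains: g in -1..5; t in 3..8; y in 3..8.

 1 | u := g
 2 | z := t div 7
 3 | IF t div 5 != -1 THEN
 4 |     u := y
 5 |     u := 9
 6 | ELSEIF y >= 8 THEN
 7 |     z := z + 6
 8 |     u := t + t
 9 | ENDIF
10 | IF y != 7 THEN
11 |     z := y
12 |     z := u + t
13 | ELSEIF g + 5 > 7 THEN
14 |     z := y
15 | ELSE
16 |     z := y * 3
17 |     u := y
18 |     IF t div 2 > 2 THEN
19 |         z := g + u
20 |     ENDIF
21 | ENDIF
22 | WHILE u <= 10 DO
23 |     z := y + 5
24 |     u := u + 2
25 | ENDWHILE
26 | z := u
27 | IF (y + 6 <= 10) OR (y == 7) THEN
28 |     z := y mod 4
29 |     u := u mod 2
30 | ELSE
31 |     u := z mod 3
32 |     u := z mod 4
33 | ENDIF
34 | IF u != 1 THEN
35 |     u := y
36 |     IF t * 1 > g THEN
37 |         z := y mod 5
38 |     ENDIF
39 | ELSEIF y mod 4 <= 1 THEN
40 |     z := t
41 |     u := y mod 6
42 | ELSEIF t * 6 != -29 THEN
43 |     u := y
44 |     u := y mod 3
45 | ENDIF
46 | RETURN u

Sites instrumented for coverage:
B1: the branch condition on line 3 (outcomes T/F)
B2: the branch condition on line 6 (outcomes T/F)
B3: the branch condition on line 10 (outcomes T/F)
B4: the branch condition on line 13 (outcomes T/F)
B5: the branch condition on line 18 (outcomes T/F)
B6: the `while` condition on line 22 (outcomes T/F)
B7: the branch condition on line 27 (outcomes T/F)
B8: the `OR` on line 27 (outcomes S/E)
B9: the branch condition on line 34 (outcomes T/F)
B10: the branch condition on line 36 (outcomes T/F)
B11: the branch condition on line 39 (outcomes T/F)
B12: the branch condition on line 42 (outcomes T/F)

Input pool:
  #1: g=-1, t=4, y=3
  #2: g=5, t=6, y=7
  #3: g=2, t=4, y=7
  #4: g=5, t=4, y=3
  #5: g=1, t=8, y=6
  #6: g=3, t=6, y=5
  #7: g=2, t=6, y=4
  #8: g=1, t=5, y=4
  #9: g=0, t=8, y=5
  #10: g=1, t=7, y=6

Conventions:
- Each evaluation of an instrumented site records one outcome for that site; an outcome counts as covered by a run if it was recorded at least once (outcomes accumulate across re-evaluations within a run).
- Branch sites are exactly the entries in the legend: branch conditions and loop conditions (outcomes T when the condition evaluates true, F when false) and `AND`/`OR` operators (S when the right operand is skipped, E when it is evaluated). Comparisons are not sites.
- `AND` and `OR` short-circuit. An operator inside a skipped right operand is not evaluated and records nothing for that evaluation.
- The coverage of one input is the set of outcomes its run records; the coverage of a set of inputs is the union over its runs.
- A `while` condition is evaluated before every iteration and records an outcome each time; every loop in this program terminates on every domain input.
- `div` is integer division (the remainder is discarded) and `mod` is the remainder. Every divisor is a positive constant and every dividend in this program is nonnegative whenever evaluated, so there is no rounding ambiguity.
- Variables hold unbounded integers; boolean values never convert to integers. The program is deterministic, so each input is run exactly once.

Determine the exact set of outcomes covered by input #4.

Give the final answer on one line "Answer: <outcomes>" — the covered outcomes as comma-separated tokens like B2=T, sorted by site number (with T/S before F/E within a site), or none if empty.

Tracing the run of input #4 (g=5, t=4, y=3):
  B1->T, B3->T, B6->T, B6->F, B8->S, B7->T, B9->F, B11->F, B12->T
collecting distinct outcomes: B1=T, B3=T, B6=T, B6=F, B7=T, B8=S, B9=F, B11=F, B12=T

Answer: B1=T, B3=T, B6=T, B6=F, B7=T, B8=S, B9=F, B11=F, B12=T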